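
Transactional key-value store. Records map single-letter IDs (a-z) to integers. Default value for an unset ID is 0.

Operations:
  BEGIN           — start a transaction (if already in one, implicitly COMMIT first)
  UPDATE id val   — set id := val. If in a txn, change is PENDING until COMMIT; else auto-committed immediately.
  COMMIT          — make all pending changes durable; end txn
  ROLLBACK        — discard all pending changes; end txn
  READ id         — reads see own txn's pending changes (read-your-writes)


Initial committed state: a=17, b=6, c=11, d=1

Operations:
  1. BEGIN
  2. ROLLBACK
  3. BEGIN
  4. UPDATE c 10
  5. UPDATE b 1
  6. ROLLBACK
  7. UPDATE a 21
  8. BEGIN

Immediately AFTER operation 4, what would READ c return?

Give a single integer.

Initial committed: {a=17, b=6, c=11, d=1}
Op 1: BEGIN: in_txn=True, pending={}
Op 2: ROLLBACK: discarded pending []; in_txn=False
Op 3: BEGIN: in_txn=True, pending={}
Op 4: UPDATE c=10 (pending; pending now {c=10})
After op 4: visible(c) = 10 (pending={c=10}, committed={a=17, b=6, c=11, d=1})

Answer: 10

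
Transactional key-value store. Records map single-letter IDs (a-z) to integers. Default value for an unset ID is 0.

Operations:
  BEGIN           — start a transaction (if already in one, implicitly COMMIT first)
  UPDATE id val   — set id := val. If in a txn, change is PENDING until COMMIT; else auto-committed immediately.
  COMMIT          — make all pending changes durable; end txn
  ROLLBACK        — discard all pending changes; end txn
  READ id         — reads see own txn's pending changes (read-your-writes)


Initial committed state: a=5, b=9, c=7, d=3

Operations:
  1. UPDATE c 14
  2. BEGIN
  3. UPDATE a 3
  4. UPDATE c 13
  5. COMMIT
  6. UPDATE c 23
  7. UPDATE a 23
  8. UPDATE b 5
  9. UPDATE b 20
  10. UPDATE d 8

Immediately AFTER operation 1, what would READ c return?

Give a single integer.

Initial committed: {a=5, b=9, c=7, d=3}
Op 1: UPDATE c=14 (auto-commit; committed c=14)
After op 1: visible(c) = 14 (pending={}, committed={a=5, b=9, c=14, d=3})

Answer: 14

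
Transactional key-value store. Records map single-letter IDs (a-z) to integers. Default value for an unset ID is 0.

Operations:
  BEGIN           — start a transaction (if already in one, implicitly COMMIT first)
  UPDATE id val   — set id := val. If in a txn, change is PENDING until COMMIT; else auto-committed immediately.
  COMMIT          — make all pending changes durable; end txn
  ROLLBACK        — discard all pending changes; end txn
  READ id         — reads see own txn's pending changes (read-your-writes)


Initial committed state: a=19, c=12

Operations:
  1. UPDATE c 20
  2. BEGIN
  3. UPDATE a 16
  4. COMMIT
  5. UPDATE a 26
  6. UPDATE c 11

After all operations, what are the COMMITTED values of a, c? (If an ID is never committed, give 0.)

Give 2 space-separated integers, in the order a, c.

Initial committed: {a=19, c=12}
Op 1: UPDATE c=20 (auto-commit; committed c=20)
Op 2: BEGIN: in_txn=True, pending={}
Op 3: UPDATE a=16 (pending; pending now {a=16})
Op 4: COMMIT: merged ['a'] into committed; committed now {a=16, c=20}
Op 5: UPDATE a=26 (auto-commit; committed a=26)
Op 6: UPDATE c=11 (auto-commit; committed c=11)
Final committed: {a=26, c=11}

Answer: 26 11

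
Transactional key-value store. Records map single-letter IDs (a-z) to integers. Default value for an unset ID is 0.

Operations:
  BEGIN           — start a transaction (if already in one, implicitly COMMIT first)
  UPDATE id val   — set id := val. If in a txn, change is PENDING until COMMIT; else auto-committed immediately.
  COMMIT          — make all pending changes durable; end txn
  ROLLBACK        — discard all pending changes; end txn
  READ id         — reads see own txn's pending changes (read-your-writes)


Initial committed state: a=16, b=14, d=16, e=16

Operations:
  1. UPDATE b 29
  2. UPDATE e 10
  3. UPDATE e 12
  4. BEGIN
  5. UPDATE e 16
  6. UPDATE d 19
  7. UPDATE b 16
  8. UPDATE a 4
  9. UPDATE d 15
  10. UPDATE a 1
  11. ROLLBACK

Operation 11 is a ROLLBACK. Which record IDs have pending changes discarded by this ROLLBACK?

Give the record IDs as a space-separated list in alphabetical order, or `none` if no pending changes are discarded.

Initial committed: {a=16, b=14, d=16, e=16}
Op 1: UPDATE b=29 (auto-commit; committed b=29)
Op 2: UPDATE e=10 (auto-commit; committed e=10)
Op 3: UPDATE e=12 (auto-commit; committed e=12)
Op 4: BEGIN: in_txn=True, pending={}
Op 5: UPDATE e=16 (pending; pending now {e=16})
Op 6: UPDATE d=19 (pending; pending now {d=19, e=16})
Op 7: UPDATE b=16 (pending; pending now {b=16, d=19, e=16})
Op 8: UPDATE a=4 (pending; pending now {a=4, b=16, d=19, e=16})
Op 9: UPDATE d=15 (pending; pending now {a=4, b=16, d=15, e=16})
Op 10: UPDATE a=1 (pending; pending now {a=1, b=16, d=15, e=16})
Op 11: ROLLBACK: discarded pending ['a', 'b', 'd', 'e']; in_txn=False
ROLLBACK at op 11 discards: ['a', 'b', 'd', 'e']

Answer: a b d e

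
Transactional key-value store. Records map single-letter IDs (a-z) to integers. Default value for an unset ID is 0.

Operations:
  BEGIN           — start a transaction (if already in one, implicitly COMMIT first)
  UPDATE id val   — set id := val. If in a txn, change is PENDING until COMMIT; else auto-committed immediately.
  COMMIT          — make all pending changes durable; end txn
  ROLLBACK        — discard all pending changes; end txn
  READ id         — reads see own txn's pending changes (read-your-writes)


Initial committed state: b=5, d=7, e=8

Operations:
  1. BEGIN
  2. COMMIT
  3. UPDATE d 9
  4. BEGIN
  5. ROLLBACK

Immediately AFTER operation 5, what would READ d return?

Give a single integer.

Answer: 9

Derivation:
Initial committed: {b=5, d=7, e=8}
Op 1: BEGIN: in_txn=True, pending={}
Op 2: COMMIT: merged [] into committed; committed now {b=5, d=7, e=8}
Op 3: UPDATE d=9 (auto-commit; committed d=9)
Op 4: BEGIN: in_txn=True, pending={}
Op 5: ROLLBACK: discarded pending []; in_txn=False
After op 5: visible(d) = 9 (pending={}, committed={b=5, d=9, e=8})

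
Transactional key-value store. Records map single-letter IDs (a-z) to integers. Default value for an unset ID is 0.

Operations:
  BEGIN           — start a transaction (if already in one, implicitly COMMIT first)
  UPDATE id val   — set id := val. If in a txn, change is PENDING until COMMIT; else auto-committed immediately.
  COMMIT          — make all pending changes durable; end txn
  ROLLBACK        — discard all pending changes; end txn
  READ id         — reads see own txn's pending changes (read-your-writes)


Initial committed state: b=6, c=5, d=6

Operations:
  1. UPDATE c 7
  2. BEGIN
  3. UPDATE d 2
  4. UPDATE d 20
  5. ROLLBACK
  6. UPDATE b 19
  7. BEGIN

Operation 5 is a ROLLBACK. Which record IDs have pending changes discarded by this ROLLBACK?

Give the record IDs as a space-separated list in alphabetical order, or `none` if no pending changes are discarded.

Answer: d

Derivation:
Initial committed: {b=6, c=5, d=6}
Op 1: UPDATE c=7 (auto-commit; committed c=7)
Op 2: BEGIN: in_txn=True, pending={}
Op 3: UPDATE d=2 (pending; pending now {d=2})
Op 4: UPDATE d=20 (pending; pending now {d=20})
Op 5: ROLLBACK: discarded pending ['d']; in_txn=False
Op 6: UPDATE b=19 (auto-commit; committed b=19)
Op 7: BEGIN: in_txn=True, pending={}
ROLLBACK at op 5 discards: ['d']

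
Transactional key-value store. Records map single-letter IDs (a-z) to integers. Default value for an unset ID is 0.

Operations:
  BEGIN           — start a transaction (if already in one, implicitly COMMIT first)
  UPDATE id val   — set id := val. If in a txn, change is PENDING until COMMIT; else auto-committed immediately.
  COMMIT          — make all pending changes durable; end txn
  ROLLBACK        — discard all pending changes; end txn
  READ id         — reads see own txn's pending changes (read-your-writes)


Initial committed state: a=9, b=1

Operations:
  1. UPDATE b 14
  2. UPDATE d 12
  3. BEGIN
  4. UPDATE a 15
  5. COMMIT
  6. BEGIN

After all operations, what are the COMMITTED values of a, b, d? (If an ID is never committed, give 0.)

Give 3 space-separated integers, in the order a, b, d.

Answer: 15 14 12

Derivation:
Initial committed: {a=9, b=1}
Op 1: UPDATE b=14 (auto-commit; committed b=14)
Op 2: UPDATE d=12 (auto-commit; committed d=12)
Op 3: BEGIN: in_txn=True, pending={}
Op 4: UPDATE a=15 (pending; pending now {a=15})
Op 5: COMMIT: merged ['a'] into committed; committed now {a=15, b=14, d=12}
Op 6: BEGIN: in_txn=True, pending={}
Final committed: {a=15, b=14, d=12}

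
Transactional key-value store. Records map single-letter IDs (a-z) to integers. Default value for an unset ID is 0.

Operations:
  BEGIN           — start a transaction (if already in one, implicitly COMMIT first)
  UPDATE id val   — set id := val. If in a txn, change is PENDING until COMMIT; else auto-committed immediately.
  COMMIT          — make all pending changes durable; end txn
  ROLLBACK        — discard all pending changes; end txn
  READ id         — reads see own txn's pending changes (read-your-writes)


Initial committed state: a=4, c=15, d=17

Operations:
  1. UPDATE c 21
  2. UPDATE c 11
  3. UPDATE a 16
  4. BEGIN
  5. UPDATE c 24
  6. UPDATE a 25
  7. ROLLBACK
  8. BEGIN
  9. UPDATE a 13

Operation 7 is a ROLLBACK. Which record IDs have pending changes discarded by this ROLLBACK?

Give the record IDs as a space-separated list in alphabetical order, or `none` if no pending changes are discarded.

Answer: a c

Derivation:
Initial committed: {a=4, c=15, d=17}
Op 1: UPDATE c=21 (auto-commit; committed c=21)
Op 2: UPDATE c=11 (auto-commit; committed c=11)
Op 3: UPDATE a=16 (auto-commit; committed a=16)
Op 4: BEGIN: in_txn=True, pending={}
Op 5: UPDATE c=24 (pending; pending now {c=24})
Op 6: UPDATE a=25 (pending; pending now {a=25, c=24})
Op 7: ROLLBACK: discarded pending ['a', 'c']; in_txn=False
Op 8: BEGIN: in_txn=True, pending={}
Op 9: UPDATE a=13 (pending; pending now {a=13})
ROLLBACK at op 7 discards: ['a', 'c']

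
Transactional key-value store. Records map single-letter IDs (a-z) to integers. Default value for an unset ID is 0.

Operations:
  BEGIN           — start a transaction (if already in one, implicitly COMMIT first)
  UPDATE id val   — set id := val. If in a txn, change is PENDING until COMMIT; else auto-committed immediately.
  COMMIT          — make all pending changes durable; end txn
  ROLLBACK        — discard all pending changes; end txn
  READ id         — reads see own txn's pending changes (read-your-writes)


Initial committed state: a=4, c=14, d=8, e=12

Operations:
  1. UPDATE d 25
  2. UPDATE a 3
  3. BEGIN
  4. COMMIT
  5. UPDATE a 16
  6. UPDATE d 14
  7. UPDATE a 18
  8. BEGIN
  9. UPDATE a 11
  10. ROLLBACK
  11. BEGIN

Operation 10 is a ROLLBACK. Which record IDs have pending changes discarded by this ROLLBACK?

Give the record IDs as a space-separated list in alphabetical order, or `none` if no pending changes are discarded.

Initial committed: {a=4, c=14, d=8, e=12}
Op 1: UPDATE d=25 (auto-commit; committed d=25)
Op 2: UPDATE a=3 (auto-commit; committed a=3)
Op 3: BEGIN: in_txn=True, pending={}
Op 4: COMMIT: merged [] into committed; committed now {a=3, c=14, d=25, e=12}
Op 5: UPDATE a=16 (auto-commit; committed a=16)
Op 6: UPDATE d=14 (auto-commit; committed d=14)
Op 7: UPDATE a=18 (auto-commit; committed a=18)
Op 8: BEGIN: in_txn=True, pending={}
Op 9: UPDATE a=11 (pending; pending now {a=11})
Op 10: ROLLBACK: discarded pending ['a']; in_txn=False
Op 11: BEGIN: in_txn=True, pending={}
ROLLBACK at op 10 discards: ['a']

Answer: a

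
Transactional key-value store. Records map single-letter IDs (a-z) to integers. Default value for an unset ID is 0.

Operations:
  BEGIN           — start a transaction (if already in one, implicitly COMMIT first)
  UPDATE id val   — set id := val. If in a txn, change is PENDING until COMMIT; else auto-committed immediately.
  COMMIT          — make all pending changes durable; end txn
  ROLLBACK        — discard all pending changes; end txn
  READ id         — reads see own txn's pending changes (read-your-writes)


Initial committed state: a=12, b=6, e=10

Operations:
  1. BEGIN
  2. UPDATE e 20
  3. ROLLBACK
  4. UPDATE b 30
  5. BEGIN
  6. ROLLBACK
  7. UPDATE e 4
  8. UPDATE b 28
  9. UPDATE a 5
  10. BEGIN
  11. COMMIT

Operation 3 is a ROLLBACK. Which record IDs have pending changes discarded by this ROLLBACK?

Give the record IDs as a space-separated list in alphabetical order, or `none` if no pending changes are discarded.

Answer: e

Derivation:
Initial committed: {a=12, b=6, e=10}
Op 1: BEGIN: in_txn=True, pending={}
Op 2: UPDATE e=20 (pending; pending now {e=20})
Op 3: ROLLBACK: discarded pending ['e']; in_txn=False
Op 4: UPDATE b=30 (auto-commit; committed b=30)
Op 5: BEGIN: in_txn=True, pending={}
Op 6: ROLLBACK: discarded pending []; in_txn=False
Op 7: UPDATE e=4 (auto-commit; committed e=4)
Op 8: UPDATE b=28 (auto-commit; committed b=28)
Op 9: UPDATE a=5 (auto-commit; committed a=5)
Op 10: BEGIN: in_txn=True, pending={}
Op 11: COMMIT: merged [] into committed; committed now {a=5, b=28, e=4}
ROLLBACK at op 3 discards: ['e']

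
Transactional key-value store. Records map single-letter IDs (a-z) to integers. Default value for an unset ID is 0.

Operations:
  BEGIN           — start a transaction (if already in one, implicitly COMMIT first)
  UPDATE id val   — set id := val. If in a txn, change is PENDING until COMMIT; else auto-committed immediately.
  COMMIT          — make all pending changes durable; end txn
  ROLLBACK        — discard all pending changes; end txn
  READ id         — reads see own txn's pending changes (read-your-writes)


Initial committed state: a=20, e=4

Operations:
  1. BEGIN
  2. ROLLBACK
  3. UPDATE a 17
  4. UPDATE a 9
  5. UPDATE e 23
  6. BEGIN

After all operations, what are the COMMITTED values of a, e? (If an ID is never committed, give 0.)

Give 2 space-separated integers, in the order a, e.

Answer: 9 23

Derivation:
Initial committed: {a=20, e=4}
Op 1: BEGIN: in_txn=True, pending={}
Op 2: ROLLBACK: discarded pending []; in_txn=False
Op 3: UPDATE a=17 (auto-commit; committed a=17)
Op 4: UPDATE a=9 (auto-commit; committed a=9)
Op 5: UPDATE e=23 (auto-commit; committed e=23)
Op 6: BEGIN: in_txn=True, pending={}
Final committed: {a=9, e=23}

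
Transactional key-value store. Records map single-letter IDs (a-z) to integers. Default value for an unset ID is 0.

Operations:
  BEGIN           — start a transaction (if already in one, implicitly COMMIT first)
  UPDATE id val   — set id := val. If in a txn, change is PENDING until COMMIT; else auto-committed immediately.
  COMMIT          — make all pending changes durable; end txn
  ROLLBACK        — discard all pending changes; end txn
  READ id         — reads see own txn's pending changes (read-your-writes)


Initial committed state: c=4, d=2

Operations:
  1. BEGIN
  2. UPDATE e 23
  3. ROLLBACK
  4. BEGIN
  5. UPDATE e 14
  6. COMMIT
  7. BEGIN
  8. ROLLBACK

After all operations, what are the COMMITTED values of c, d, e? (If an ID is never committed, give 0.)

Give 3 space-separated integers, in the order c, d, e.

Initial committed: {c=4, d=2}
Op 1: BEGIN: in_txn=True, pending={}
Op 2: UPDATE e=23 (pending; pending now {e=23})
Op 3: ROLLBACK: discarded pending ['e']; in_txn=False
Op 4: BEGIN: in_txn=True, pending={}
Op 5: UPDATE e=14 (pending; pending now {e=14})
Op 6: COMMIT: merged ['e'] into committed; committed now {c=4, d=2, e=14}
Op 7: BEGIN: in_txn=True, pending={}
Op 8: ROLLBACK: discarded pending []; in_txn=False
Final committed: {c=4, d=2, e=14}

Answer: 4 2 14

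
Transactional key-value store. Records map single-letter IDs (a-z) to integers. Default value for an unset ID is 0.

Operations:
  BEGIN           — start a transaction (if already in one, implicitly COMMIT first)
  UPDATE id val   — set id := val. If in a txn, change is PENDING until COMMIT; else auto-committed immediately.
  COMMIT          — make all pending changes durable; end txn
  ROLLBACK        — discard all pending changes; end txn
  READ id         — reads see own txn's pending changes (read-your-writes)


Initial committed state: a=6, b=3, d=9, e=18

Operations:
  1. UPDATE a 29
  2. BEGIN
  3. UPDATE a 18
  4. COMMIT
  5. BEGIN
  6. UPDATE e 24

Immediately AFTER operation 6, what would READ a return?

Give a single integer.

Initial committed: {a=6, b=3, d=9, e=18}
Op 1: UPDATE a=29 (auto-commit; committed a=29)
Op 2: BEGIN: in_txn=True, pending={}
Op 3: UPDATE a=18 (pending; pending now {a=18})
Op 4: COMMIT: merged ['a'] into committed; committed now {a=18, b=3, d=9, e=18}
Op 5: BEGIN: in_txn=True, pending={}
Op 6: UPDATE e=24 (pending; pending now {e=24})
After op 6: visible(a) = 18 (pending={e=24}, committed={a=18, b=3, d=9, e=18})

Answer: 18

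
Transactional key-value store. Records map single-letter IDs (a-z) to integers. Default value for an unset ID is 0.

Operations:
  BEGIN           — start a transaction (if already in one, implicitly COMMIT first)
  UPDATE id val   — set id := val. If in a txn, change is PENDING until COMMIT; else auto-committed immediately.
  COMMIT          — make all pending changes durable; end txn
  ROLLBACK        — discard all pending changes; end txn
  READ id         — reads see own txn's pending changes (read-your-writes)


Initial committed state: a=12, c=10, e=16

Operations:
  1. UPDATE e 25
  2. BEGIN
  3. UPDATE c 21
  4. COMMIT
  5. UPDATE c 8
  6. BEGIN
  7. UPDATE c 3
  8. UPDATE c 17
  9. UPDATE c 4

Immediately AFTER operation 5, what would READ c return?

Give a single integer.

Answer: 8

Derivation:
Initial committed: {a=12, c=10, e=16}
Op 1: UPDATE e=25 (auto-commit; committed e=25)
Op 2: BEGIN: in_txn=True, pending={}
Op 3: UPDATE c=21 (pending; pending now {c=21})
Op 4: COMMIT: merged ['c'] into committed; committed now {a=12, c=21, e=25}
Op 5: UPDATE c=8 (auto-commit; committed c=8)
After op 5: visible(c) = 8 (pending={}, committed={a=12, c=8, e=25})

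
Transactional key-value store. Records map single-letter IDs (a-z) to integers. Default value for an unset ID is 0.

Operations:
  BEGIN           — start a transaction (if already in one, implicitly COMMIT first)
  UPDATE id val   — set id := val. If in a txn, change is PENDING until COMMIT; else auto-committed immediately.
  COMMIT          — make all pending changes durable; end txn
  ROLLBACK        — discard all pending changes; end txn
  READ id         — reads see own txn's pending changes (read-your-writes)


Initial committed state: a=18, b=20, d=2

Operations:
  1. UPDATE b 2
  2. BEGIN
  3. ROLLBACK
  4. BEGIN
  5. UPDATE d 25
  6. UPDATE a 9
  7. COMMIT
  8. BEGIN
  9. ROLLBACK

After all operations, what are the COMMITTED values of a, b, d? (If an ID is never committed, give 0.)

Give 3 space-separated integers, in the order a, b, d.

Answer: 9 2 25

Derivation:
Initial committed: {a=18, b=20, d=2}
Op 1: UPDATE b=2 (auto-commit; committed b=2)
Op 2: BEGIN: in_txn=True, pending={}
Op 3: ROLLBACK: discarded pending []; in_txn=False
Op 4: BEGIN: in_txn=True, pending={}
Op 5: UPDATE d=25 (pending; pending now {d=25})
Op 6: UPDATE a=9 (pending; pending now {a=9, d=25})
Op 7: COMMIT: merged ['a', 'd'] into committed; committed now {a=9, b=2, d=25}
Op 8: BEGIN: in_txn=True, pending={}
Op 9: ROLLBACK: discarded pending []; in_txn=False
Final committed: {a=9, b=2, d=25}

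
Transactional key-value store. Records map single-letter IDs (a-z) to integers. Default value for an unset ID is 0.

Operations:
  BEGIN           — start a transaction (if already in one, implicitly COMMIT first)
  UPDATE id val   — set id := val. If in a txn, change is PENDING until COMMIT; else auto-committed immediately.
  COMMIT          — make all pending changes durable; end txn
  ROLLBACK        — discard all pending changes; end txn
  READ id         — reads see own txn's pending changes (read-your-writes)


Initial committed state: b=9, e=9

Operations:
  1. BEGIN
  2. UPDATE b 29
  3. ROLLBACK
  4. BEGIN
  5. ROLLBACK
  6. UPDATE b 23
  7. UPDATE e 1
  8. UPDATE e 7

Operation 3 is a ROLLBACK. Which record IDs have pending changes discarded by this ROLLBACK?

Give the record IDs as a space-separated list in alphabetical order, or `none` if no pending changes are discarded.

Answer: b

Derivation:
Initial committed: {b=9, e=9}
Op 1: BEGIN: in_txn=True, pending={}
Op 2: UPDATE b=29 (pending; pending now {b=29})
Op 3: ROLLBACK: discarded pending ['b']; in_txn=False
Op 4: BEGIN: in_txn=True, pending={}
Op 5: ROLLBACK: discarded pending []; in_txn=False
Op 6: UPDATE b=23 (auto-commit; committed b=23)
Op 7: UPDATE e=1 (auto-commit; committed e=1)
Op 8: UPDATE e=7 (auto-commit; committed e=7)
ROLLBACK at op 3 discards: ['b']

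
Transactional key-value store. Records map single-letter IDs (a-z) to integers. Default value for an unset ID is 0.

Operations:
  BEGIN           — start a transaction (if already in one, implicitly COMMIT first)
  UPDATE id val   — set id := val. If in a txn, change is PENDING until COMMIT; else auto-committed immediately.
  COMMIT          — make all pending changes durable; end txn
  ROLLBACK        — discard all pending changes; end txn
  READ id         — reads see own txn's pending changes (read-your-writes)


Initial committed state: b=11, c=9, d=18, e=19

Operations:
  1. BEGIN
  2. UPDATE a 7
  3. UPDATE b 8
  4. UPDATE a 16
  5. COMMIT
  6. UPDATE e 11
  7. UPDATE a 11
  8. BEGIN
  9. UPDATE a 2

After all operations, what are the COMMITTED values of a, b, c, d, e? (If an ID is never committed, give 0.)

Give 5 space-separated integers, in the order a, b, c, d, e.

Answer: 11 8 9 18 11

Derivation:
Initial committed: {b=11, c=9, d=18, e=19}
Op 1: BEGIN: in_txn=True, pending={}
Op 2: UPDATE a=7 (pending; pending now {a=7})
Op 3: UPDATE b=8 (pending; pending now {a=7, b=8})
Op 4: UPDATE a=16 (pending; pending now {a=16, b=8})
Op 5: COMMIT: merged ['a', 'b'] into committed; committed now {a=16, b=8, c=9, d=18, e=19}
Op 6: UPDATE e=11 (auto-commit; committed e=11)
Op 7: UPDATE a=11 (auto-commit; committed a=11)
Op 8: BEGIN: in_txn=True, pending={}
Op 9: UPDATE a=2 (pending; pending now {a=2})
Final committed: {a=11, b=8, c=9, d=18, e=11}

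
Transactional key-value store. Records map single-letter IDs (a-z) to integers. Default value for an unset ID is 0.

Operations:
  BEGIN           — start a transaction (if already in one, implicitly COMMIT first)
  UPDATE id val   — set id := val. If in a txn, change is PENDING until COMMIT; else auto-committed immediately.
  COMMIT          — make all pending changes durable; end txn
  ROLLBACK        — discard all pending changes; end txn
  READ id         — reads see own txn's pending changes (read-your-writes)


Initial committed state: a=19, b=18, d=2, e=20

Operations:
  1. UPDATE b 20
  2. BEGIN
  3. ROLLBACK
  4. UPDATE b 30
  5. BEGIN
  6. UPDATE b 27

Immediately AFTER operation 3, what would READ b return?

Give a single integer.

Answer: 20

Derivation:
Initial committed: {a=19, b=18, d=2, e=20}
Op 1: UPDATE b=20 (auto-commit; committed b=20)
Op 2: BEGIN: in_txn=True, pending={}
Op 3: ROLLBACK: discarded pending []; in_txn=False
After op 3: visible(b) = 20 (pending={}, committed={a=19, b=20, d=2, e=20})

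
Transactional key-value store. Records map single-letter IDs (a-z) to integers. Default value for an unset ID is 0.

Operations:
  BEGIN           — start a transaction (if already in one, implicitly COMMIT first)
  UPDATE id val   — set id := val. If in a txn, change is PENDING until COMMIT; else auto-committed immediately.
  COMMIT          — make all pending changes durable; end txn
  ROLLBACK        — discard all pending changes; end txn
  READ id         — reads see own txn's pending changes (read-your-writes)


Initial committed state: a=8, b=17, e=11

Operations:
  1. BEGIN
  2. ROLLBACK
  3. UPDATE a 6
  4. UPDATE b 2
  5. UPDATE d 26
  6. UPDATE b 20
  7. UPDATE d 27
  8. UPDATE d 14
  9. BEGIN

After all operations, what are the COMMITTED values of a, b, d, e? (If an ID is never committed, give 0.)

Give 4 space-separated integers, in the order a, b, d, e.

Initial committed: {a=8, b=17, e=11}
Op 1: BEGIN: in_txn=True, pending={}
Op 2: ROLLBACK: discarded pending []; in_txn=False
Op 3: UPDATE a=6 (auto-commit; committed a=6)
Op 4: UPDATE b=2 (auto-commit; committed b=2)
Op 5: UPDATE d=26 (auto-commit; committed d=26)
Op 6: UPDATE b=20 (auto-commit; committed b=20)
Op 7: UPDATE d=27 (auto-commit; committed d=27)
Op 8: UPDATE d=14 (auto-commit; committed d=14)
Op 9: BEGIN: in_txn=True, pending={}
Final committed: {a=6, b=20, d=14, e=11}

Answer: 6 20 14 11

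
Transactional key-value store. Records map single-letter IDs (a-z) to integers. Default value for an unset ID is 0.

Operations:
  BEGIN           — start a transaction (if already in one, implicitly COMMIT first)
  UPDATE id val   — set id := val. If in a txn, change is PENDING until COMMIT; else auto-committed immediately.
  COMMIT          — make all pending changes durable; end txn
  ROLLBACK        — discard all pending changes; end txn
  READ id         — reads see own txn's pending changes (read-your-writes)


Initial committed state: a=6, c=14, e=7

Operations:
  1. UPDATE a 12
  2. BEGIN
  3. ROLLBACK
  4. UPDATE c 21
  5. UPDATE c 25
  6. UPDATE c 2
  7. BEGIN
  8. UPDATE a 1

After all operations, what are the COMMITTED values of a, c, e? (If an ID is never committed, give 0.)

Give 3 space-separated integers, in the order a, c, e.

Initial committed: {a=6, c=14, e=7}
Op 1: UPDATE a=12 (auto-commit; committed a=12)
Op 2: BEGIN: in_txn=True, pending={}
Op 3: ROLLBACK: discarded pending []; in_txn=False
Op 4: UPDATE c=21 (auto-commit; committed c=21)
Op 5: UPDATE c=25 (auto-commit; committed c=25)
Op 6: UPDATE c=2 (auto-commit; committed c=2)
Op 7: BEGIN: in_txn=True, pending={}
Op 8: UPDATE a=1 (pending; pending now {a=1})
Final committed: {a=12, c=2, e=7}

Answer: 12 2 7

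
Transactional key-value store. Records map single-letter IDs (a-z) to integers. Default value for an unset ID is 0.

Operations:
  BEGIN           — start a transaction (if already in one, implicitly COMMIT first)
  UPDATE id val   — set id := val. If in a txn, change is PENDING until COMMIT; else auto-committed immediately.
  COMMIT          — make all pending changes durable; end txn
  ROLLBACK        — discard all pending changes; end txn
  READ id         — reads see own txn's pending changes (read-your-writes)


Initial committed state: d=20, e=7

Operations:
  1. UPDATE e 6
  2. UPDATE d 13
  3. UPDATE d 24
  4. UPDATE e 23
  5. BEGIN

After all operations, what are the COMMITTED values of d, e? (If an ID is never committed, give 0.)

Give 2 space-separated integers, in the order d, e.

Initial committed: {d=20, e=7}
Op 1: UPDATE e=6 (auto-commit; committed e=6)
Op 2: UPDATE d=13 (auto-commit; committed d=13)
Op 3: UPDATE d=24 (auto-commit; committed d=24)
Op 4: UPDATE e=23 (auto-commit; committed e=23)
Op 5: BEGIN: in_txn=True, pending={}
Final committed: {d=24, e=23}

Answer: 24 23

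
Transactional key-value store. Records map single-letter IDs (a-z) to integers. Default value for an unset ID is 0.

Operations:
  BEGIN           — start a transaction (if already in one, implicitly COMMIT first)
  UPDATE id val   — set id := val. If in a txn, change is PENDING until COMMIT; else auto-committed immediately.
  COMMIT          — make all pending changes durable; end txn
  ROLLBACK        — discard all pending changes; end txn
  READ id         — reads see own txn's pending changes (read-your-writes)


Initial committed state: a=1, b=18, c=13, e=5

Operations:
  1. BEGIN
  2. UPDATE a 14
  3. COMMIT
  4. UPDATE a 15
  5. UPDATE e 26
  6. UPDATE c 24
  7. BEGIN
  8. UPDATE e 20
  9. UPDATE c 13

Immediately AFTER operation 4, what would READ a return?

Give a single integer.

Answer: 15

Derivation:
Initial committed: {a=1, b=18, c=13, e=5}
Op 1: BEGIN: in_txn=True, pending={}
Op 2: UPDATE a=14 (pending; pending now {a=14})
Op 3: COMMIT: merged ['a'] into committed; committed now {a=14, b=18, c=13, e=5}
Op 4: UPDATE a=15 (auto-commit; committed a=15)
After op 4: visible(a) = 15 (pending={}, committed={a=15, b=18, c=13, e=5})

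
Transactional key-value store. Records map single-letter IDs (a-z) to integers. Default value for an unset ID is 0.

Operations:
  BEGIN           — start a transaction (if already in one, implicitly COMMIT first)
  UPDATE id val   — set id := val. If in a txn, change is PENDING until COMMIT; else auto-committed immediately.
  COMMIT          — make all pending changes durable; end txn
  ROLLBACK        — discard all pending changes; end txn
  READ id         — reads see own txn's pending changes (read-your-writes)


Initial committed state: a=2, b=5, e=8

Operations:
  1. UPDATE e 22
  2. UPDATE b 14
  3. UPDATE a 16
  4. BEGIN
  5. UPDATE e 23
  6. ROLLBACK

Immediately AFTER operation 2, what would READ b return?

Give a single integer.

Answer: 14

Derivation:
Initial committed: {a=2, b=5, e=8}
Op 1: UPDATE e=22 (auto-commit; committed e=22)
Op 2: UPDATE b=14 (auto-commit; committed b=14)
After op 2: visible(b) = 14 (pending={}, committed={a=2, b=14, e=22})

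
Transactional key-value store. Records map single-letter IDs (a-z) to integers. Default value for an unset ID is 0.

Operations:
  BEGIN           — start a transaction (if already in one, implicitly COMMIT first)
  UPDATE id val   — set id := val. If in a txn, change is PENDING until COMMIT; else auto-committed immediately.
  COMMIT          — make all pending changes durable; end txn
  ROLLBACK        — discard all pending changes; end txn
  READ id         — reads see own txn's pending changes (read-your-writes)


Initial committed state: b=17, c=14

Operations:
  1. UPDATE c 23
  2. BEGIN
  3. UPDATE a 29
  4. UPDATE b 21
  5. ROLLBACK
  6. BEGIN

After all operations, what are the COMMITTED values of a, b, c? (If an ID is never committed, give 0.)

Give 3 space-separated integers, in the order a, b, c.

Initial committed: {b=17, c=14}
Op 1: UPDATE c=23 (auto-commit; committed c=23)
Op 2: BEGIN: in_txn=True, pending={}
Op 3: UPDATE a=29 (pending; pending now {a=29})
Op 4: UPDATE b=21 (pending; pending now {a=29, b=21})
Op 5: ROLLBACK: discarded pending ['a', 'b']; in_txn=False
Op 6: BEGIN: in_txn=True, pending={}
Final committed: {b=17, c=23}

Answer: 0 17 23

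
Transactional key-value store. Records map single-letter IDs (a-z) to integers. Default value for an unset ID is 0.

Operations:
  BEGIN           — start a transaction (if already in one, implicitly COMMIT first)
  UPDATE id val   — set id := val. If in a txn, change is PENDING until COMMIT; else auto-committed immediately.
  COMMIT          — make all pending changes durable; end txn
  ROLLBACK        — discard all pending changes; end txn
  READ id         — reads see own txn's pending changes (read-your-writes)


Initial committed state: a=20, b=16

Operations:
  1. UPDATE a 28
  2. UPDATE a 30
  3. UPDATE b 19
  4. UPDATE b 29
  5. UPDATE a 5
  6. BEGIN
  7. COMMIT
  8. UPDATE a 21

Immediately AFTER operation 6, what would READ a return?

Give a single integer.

Initial committed: {a=20, b=16}
Op 1: UPDATE a=28 (auto-commit; committed a=28)
Op 2: UPDATE a=30 (auto-commit; committed a=30)
Op 3: UPDATE b=19 (auto-commit; committed b=19)
Op 4: UPDATE b=29 (auto-commit; committed b=29)
Op 5: UPDATE a=5 (auto-commit; committed a=5)
Op 6: BEGIN: in_txn=True, pending={}
After op 6: visible(a) = 5 (pending={}, committed={a=5, b=29})

Answer: 5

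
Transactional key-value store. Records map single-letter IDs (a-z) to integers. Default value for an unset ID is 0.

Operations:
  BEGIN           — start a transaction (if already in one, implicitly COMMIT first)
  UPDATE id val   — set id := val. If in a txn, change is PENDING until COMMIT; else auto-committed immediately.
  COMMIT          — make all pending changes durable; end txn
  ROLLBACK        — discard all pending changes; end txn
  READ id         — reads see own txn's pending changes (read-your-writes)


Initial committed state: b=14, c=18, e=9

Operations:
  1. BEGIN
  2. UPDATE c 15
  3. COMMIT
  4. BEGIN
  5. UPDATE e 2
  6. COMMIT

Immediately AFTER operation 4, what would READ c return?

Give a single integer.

Initial committed: {b=14, c=18, e=9}
Op 1: BEGIN: in_txn=True, pending={}
Op 2: UPDATE c=15 (pending; pending now {c=15})
Op 3: COMMIT: merged ['c'] into committed; committed now {b=14, c=15, e=9}
Op 4: BEGIN: in_txn=True, pending={}
After op 4: visible(c) = 15 (pending={}, committed={b=14, c=15, e=9})

Answer: 15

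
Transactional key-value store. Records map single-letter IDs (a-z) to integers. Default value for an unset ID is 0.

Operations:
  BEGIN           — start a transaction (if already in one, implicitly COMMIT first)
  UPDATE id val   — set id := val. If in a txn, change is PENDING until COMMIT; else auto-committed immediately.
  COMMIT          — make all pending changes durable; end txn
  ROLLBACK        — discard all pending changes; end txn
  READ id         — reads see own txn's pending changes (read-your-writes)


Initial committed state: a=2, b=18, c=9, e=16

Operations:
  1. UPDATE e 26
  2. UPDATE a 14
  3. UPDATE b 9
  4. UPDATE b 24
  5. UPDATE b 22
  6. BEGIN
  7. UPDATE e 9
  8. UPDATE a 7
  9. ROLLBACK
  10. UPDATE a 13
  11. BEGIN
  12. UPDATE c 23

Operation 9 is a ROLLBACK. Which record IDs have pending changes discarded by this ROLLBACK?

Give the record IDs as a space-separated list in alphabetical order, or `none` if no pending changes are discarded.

Answer: a e

Derivation:
Initial committed: {a=2, b=18, c=9, e=16}
Op 1: UPDATE e=26 (auto-commit; committed e=26)
Op 2: UPDATE a=14 (auto-commit; committed a=14)
Op 3: UPDATE b=9 (auto-commit; committed b=9)
Op 4: UPDATE b=24 (auto-commit; committed b=24)
Op 5: UPDATE b=22 (auto-commit; committed b=22)
Op 6: BEGIN: in_txn=True, pending={}
Op 7: UPDATE e=9 (pending; pending now {e=9})
Op 8: UPDATE a=7 (pending; pending now {a=7, e=9})
Op 9: ROLLBACK: discarded pending ['a', 'e']; in_txn=False
Op 10: UPDATE a=13 (auto-commit; committed a=13)
Op 11: BEGIN: in_txn=True, pending={}
Op 12: UPDATE c=23 (pending; pending now {c=23})
ROLLBACK at op 9 discards: ['a', 'e']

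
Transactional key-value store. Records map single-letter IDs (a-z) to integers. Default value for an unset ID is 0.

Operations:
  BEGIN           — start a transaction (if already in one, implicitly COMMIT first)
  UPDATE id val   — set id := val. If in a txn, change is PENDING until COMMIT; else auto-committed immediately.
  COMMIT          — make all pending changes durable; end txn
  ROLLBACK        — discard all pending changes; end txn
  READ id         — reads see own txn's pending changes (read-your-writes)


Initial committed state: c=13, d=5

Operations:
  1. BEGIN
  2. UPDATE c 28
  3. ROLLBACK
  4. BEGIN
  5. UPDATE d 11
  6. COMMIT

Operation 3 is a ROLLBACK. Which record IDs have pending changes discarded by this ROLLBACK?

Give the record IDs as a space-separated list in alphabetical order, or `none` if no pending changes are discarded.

Initial committed: {c=13, d=5}
Op 1: BEGIN: in_txn=True, pending={}
Op 2: UPDATE c=28 (pending; pending now {c=28})
Op 3: ROLLBACK: discarded pending ['c']; in_txn=False
Op 4: BEGIN: in_txn=True, pending={}
Op 5: UPDATE d=11 (pending; pending now {d=11})
Op 6: COMMIT: merged ['d'] into committed; committed now {c=13, d=11}
ROLLBACK at op 3 discards: ['c']

Answer: c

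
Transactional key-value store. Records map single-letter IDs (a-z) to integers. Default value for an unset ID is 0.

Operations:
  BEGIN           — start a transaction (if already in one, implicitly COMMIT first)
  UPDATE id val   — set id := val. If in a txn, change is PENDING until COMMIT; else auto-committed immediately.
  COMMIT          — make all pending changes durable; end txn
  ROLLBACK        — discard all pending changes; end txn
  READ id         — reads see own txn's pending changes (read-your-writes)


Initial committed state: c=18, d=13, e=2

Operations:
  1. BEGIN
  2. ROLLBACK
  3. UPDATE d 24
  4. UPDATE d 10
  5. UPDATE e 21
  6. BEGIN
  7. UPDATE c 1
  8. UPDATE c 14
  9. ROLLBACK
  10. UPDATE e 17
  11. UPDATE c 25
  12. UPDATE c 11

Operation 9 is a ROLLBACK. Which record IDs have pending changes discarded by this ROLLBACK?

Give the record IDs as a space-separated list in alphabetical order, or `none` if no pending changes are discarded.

Answer: c

Derivation:
Initial committed: {c=18, d=13, e=2}
Op 1: BEGIN: in_txn=True, pending={}
Op 2: ROLLBACK: discarded pending []; in_txn=False
Op 3: UPDATE d=24 (auto-commit; committed d=24)
Op 4: UPDATE d=10 (auto-commit; committed d=10)
Op 5: UPDATE e=21 (auto-commit; committed e=21)
Op 6: BEGIN: in_txn=True, pending={}
Op 7: UPDATE c=1 (pending; pending now {c=1})
Op 8: UPDATE c=14 (pending; pending now {c=14})
Op 9: ROLLBACK: discarded pending ['c']; in_txn=False
Op 10: UPDATE e=17 (auto-commit; committed e=17)
Op 11: UPDATE c=25 (auto-commit; committed c=25)
Op 12: UPDATE c=11 (auto-commit; committed c=11)
ROLLBACK at op 9 discards: ['c']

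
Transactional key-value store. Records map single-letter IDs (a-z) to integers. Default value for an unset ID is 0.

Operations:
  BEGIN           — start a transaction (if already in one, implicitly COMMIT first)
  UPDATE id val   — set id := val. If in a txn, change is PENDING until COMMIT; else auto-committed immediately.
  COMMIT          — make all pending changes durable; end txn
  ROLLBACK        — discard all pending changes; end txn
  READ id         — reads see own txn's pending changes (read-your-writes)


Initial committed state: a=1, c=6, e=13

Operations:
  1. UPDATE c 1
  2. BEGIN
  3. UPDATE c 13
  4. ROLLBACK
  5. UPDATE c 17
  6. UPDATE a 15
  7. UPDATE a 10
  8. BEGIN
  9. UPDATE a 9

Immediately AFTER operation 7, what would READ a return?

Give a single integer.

Answer: 10

Derivation:
Initial committed: {a=1, c=6, e=13}
Op 1: UPDATE c=1 (auto-commit; committed c=1)
Op 2: BEGIN: in_txn=True, pending={}
Op 3: UPDATE c=13 (pending; pending now {c=13})
Op 4: ROLLBACK: discarded pending ['c']; in_txn=False
Op 5: UPDATE c=17 (auto-commit; committed c=17)
Op 6: UPDATE a=15 (auto-commit; committed a=15)
Op 7: UPDATE a=10 (auto-commit; committed a=10)
After op 7: visible(a) = 10 (pending={}, committed={a=10, c=17, e=13})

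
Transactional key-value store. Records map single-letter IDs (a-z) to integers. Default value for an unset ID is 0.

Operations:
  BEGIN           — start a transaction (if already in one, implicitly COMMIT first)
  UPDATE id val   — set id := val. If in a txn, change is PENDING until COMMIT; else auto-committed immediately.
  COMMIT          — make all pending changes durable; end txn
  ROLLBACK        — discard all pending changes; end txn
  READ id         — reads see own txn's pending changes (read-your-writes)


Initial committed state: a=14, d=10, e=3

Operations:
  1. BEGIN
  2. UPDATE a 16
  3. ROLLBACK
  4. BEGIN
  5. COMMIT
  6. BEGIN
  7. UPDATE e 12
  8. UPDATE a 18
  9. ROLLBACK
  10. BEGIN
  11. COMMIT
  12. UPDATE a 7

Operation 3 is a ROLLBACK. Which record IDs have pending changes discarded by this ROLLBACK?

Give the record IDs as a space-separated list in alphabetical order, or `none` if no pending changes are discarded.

Initial committed: {a=14, d=10, e=3}
Op 1: BEGIN: in_txn=True, pending={}
Op 2: UPDATE a=16 (pending; pending now {a=16})
Op 3: ROLLBACK: discarded pending ['a']; in_txn=False
Op 4: BEGIN: in_txn=True, pending={}
Op 5: COMMIT: merged [] into committed; committed now {a=14, d=10, e=3}
Op 6: BEGIN: in_txn=True, pending={}
Op 7: UPDATE e=12 (pending; pending now {e=12})
Op 8: UPDATE a=18 (pending; pending now {a=18, e=12})
Op 9: ROLLBACK: discarded pending ['a', 'e']; in_txn=False
Op 10: BEGIN: in_txn=True, pending={}
Op 11: COMMIT: merged [] into committed; committed now {a=14, d=10, e=3}
Op 12: UPDATE a=7 (auto-commit; committed a=7)
ROLLBACK at op 3 discards: ['a']

Answer: a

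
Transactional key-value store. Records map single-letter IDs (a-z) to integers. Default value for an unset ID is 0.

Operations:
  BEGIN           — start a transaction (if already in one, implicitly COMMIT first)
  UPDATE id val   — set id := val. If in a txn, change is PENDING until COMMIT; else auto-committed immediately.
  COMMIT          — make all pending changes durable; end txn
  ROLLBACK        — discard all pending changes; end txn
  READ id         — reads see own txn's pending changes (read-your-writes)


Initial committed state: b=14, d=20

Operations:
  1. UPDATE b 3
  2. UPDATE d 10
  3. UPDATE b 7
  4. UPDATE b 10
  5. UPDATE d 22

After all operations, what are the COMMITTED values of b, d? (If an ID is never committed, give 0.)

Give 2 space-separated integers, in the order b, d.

Answer: 10 22

Derivation:
Initial committed: {b=14, d=20}
Op 1: UPDATE b=3 (auto-commit; committed b=3)
Op 2: UPDATE d=10 (auto-commit; committed d=10)
Op 3: UPDATE b=7 (auto-commit; committed b=7)
Op 4: UPDATE b=10 (auto-commit; committed b=10)
Op 5: UPDATE d=22 (auto-commit; committed d=22)
Final committed: {b=10, d=22}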